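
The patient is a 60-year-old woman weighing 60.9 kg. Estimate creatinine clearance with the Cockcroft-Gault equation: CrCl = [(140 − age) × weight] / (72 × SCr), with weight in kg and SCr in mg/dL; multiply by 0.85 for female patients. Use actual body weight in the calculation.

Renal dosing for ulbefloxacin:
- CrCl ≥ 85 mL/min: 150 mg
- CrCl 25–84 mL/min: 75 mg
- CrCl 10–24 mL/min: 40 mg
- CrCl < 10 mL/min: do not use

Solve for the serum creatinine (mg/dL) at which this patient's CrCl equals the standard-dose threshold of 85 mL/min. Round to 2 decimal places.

0.68 mg/dL

Standard dose requires CrCl ≥ 85 mL/min.
Set (140 − 60) × 60.9 × 0.85 / (72 × SCr) = 85
SCr = (140 − 60) × 60.9 × 0.85 / (72 × 85) = 0.677 mg/dL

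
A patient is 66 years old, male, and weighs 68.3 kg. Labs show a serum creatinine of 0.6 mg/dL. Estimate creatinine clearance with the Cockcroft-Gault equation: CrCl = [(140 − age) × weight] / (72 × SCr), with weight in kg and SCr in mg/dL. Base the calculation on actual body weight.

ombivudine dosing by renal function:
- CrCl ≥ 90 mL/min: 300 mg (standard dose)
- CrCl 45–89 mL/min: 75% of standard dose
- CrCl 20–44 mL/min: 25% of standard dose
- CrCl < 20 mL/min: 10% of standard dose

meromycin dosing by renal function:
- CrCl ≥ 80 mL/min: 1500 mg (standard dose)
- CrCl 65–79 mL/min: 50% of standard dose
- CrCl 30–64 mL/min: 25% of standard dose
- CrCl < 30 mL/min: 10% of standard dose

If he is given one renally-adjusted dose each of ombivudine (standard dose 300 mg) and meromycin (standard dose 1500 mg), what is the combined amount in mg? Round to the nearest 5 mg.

1800 mg

CrCl = (140 − 66) × 68.3 / (72 × 0.6) = 5054.2 / 43.20 ≈ 117.0 mL/min
CrCl ≈ 117 mL/min.
ombivudine: ≥ 90 mL/min → 100% of 300 mg = 300 mg.
meromycin: ≥ 80 mL/min → 100% of 1500 mg = 1500 mg.
Total = 300 + 1500 = 1800 mg.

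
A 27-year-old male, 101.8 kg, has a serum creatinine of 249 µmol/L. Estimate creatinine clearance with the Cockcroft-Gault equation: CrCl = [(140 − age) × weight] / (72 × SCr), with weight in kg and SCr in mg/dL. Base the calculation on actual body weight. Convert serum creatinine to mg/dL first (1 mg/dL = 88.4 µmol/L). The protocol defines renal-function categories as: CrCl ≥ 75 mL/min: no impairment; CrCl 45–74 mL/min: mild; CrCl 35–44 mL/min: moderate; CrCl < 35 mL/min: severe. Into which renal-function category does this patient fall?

mild

SCr = 249 / 88.4 = 2.817 mg/dL
CrCl = (140 − 27) × 101.8 / (72 × 2.817) = 11503.4 / 202.82 ≈ 56.7 mL/min
57 mL/min falls in the 'mild' range.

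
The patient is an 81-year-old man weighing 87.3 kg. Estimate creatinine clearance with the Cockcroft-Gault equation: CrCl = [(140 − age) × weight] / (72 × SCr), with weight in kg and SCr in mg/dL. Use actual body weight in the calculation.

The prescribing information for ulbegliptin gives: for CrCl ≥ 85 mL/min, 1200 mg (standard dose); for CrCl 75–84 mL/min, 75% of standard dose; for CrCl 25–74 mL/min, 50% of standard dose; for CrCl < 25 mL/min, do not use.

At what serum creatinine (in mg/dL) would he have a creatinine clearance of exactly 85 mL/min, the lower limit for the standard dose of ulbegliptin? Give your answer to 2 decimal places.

0.84 mg/dL

Standard dose requires CrCl ≥ 85 mL/min.
Set (140 − 81) × 87.3 / (72 × SCr) = 85
SCr = (140 − 81) × 87.3 / (72 × 85) = 0.842 mg/dL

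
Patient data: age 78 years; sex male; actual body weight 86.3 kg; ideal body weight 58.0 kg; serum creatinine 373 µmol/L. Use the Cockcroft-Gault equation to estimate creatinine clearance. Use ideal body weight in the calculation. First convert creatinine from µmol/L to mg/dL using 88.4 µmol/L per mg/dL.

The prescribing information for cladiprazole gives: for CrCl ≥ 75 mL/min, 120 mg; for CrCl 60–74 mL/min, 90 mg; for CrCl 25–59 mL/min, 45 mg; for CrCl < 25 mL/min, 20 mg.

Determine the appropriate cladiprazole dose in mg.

20 mg

SCr = 373 / 88.4 = 4.219 mg/dL
CrCl = (140 − 78) × 58 / (72 × 4.219) = 3596.0 / 303.77 ≈ 11.8 mL/min
CrCl ≈ 12 mL/min → bracket < 25 mL/min.
Dose for this bracket: 20 mg.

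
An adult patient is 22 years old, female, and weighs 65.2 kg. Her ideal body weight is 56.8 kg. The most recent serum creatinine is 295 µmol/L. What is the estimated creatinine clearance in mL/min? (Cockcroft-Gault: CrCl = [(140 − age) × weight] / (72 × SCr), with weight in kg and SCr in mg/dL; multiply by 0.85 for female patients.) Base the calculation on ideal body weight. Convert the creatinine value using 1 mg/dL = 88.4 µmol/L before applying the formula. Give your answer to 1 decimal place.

SCr = 295 / 88.4 = 3.337 mg/dL
CrCl = (140 − 22) × 56.8 / (72 × 3.337) × 0.85 = 6702.4 / 240.26 × 0.85 ≈ 23.7 mL/min

23.7 mL/min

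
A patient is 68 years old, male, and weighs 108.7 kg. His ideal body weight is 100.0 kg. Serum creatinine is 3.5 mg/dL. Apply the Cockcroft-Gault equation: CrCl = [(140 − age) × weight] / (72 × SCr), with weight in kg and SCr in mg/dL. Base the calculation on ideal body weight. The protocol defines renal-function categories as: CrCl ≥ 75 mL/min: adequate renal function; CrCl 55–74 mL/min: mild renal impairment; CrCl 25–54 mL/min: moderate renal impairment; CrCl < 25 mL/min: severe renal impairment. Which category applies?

CrCl = (140 − 68) × 100 / (72 × 3.5) = 7200.0 / 252.00 ≈ 28.6 mL/min
29 mL/min falls in the 'moderate renal impairment' range.

moderate renal impairment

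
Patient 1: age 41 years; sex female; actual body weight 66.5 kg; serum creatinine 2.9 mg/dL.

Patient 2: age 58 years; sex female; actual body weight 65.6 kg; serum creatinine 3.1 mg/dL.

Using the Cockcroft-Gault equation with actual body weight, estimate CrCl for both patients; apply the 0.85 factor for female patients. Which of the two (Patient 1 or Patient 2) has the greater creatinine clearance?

Patient 1: CrCl = (140 − 41) × 66.5 / (72 × 2.9) × 0.85 = 6583.5 / 208.80 × 0.85 ≈ 26.8 mL/min
Patient 2: CrCl = (140 − 58) × 65.6 / (72 × 3.1) × 0.85 = 5379.2 / 223.20 × 0.85 ≈ 20.5 mL/min
26.8 vs 20.5 mL/min → Patient 1 is higher.

Patient 1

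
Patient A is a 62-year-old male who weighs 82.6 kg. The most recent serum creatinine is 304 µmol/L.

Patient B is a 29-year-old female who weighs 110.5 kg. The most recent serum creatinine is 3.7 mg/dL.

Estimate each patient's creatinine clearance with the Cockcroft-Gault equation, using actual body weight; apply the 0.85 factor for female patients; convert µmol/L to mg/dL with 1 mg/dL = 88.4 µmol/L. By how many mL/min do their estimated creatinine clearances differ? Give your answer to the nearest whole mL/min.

Patient A: SCr = 304 / 88.4 = 3.439 mg/dL
Patient A: CrCl = (140 − 62) × 82.6 / (72 × 3.439) = 6442.8 / 247.61 ≈ 26.0 mL/min
Patient B: CrCl = (140 − 29) × 110.5 / (72 × 3.7) × 0.85 = 12265.5 / 266.40 × 0.85 ≈ 39.1 mL/min
|26.0 − 39.1| = 13.1 mL/min

13 mL/min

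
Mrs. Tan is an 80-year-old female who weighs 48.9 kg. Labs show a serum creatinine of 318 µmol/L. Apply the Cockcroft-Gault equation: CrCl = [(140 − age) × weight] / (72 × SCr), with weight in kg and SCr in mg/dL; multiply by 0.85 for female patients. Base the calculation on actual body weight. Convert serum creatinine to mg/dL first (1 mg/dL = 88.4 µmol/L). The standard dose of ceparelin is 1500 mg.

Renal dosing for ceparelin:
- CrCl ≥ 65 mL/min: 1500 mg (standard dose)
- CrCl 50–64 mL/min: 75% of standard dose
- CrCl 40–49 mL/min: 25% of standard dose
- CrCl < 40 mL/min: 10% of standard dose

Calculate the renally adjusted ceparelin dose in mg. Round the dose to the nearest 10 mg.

150 mg

SCr = 318 / 88.4 = 3.597 mg/dL
CrCl = (140 − 80) × 48.9 / (72 × 3.597) × 0.85 = 2934.0 / 258.98 × 0.85 ≈ 9.6 mL/min
CrCl ≈ 10 mL/min → bracket < 40 mL/min.
10% of 1500 mg = 150 mg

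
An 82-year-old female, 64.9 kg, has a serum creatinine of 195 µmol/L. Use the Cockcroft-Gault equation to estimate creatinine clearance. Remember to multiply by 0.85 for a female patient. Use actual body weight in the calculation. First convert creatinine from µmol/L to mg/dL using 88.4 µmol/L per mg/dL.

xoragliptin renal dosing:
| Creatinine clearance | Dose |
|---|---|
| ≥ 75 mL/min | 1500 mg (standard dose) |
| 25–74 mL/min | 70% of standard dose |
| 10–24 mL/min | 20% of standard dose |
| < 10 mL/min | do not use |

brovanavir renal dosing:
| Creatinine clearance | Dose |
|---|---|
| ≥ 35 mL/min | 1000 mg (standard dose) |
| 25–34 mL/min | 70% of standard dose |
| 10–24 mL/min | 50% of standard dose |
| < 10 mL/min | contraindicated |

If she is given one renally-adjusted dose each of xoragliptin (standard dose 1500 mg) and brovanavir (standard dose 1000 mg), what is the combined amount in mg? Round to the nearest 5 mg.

800 mg

SCr = 195 / 88.4 = 2.206 mg/dL
CrCl = (140 − 82) × 64.9 / (72 × 2.206) × 0.85 = 3764.2 / 158.83 × 0.85 ≈ 20.1 mL/min
CrCl ≈ 20 mL/min.
xoragliptin: 10–24 mL/min → 20% of 1500 mg = 300 mg.
brovanavir: 10–24 mL/min → 50% of 1000 mg = 500 mg.
Total = 300 + 500 = 800 mg.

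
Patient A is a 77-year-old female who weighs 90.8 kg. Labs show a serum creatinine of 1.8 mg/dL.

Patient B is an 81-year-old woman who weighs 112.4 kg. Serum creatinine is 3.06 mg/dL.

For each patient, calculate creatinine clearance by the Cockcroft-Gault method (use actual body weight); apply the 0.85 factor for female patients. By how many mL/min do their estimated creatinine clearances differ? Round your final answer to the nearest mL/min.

Patient A: CrCl = (140 − 77) × 90.8 / (72 × 1.8) × 0.85 = 5720.4 / 129.60 × 0.85 ≈ 37.5 mL/min
Patient B: CrCl = (140 − 81) × 112.4 / (72 × 3.06) × 0.85 = 6631.6 / 220.32 × 0.85 ≈ 25.6 mL/min
|37.5 − 25.6| = 11.9 mL/min

12 mL/min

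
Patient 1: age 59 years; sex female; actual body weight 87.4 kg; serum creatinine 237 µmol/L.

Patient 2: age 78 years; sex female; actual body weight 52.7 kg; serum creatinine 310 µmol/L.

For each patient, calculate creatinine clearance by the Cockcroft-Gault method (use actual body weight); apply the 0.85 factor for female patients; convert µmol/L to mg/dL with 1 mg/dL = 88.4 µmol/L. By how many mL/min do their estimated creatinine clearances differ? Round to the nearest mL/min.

20 mL/min

Patient 1: SCr = 237 / 88.4 = 2.681 mg/dL
Patient 1: CrCl = (140 − 59) × 87.4 / (72 × 2.681) × 0.85 = 7079.4 / 193.03 × 0.85 ≈ 31.2 mL/min
Patient 2: SCr = 310 / 88.4 = 3.507 mg/dL
Patient 2: CrCl = (140 − 78) × 52.7 / (72 × 3.507) × 0.85 = 3267.4 / 252.50 × 0.85 ≈ 11.0 mL/min
|31.2 − 11.0| = 20.2 mL/min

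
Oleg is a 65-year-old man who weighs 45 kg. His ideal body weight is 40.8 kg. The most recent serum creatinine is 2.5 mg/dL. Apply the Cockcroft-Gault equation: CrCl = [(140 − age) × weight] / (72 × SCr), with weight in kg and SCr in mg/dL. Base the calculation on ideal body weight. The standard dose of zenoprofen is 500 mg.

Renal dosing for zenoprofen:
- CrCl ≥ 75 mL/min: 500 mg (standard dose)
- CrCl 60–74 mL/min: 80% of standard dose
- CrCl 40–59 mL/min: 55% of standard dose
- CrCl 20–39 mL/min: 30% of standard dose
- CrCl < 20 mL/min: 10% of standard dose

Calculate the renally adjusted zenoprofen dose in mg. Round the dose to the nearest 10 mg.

CrCl = (140 − 65) × 40.8 / (72 × 2.5) = 3060.0 / 180.00 ≈ 17.0 mL/min
CrCl ≈ 17 mL/min → bracket < 20 mL/min.
10% of 500 mg = 50 mg

50 mg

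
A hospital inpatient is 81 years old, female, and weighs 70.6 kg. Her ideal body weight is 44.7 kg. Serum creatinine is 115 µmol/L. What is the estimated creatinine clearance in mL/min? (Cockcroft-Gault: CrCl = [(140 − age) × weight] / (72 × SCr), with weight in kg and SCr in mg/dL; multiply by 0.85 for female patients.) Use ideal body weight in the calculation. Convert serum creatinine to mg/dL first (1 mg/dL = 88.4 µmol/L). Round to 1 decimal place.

SCr = 115 / 88.4 = 1.301 mg/dL
CrCl = (140 − 81) × 44.7 / (72 × 1.301) × 0.85 = 2637.3 / 93.67 × 0.85 ≈ 23.9 mL/min

23.9 mL/min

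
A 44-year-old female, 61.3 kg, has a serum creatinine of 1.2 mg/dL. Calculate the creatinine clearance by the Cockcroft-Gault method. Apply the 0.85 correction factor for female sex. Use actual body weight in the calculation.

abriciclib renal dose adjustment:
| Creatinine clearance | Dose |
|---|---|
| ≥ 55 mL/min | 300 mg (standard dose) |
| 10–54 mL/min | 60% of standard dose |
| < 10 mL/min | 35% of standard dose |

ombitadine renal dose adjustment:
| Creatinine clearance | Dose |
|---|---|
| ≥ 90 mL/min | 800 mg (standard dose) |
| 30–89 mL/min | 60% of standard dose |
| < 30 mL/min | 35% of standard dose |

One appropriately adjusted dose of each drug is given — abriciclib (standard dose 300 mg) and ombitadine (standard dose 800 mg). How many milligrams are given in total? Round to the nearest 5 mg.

CrCl = (140 − 44) × 61.3 / (72 × 1.2) × 0.85 = 5884.8 / 86.40 × 0.85 ≈ 57.9 mL/min
CrCl ≈ 58 mL/min.
abriciclib: ≥ 55 mL/min → 100% of 300 mg = 300 mg.
ombitadine: 30–89 mL/min → 60% of 800 mg = 480 mg.
Total = 300 + 480 = 780 mg.

780 mg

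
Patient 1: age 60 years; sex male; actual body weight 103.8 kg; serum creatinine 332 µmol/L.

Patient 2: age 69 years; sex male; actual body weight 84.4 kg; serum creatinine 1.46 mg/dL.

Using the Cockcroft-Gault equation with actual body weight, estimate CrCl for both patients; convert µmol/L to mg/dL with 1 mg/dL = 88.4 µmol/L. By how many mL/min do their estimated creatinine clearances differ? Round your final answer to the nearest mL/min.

26 mL/min

Patient 1: SCr = 332 / 88.4 = 3.756 mg/dL
Patient 1: CrCl = (140 − 60) × 103.8 / (72 × 3.756) = 8304.0 / 270.43 ≈ 30.7 mL/min
Patient 2: CrCl = (140 − 69) × 84.4 / (72 × 1.46) = 5992.4 / 105.12 ≈ 57.0 mL/min
|30.7 − 57.0| = 26.3 mL/min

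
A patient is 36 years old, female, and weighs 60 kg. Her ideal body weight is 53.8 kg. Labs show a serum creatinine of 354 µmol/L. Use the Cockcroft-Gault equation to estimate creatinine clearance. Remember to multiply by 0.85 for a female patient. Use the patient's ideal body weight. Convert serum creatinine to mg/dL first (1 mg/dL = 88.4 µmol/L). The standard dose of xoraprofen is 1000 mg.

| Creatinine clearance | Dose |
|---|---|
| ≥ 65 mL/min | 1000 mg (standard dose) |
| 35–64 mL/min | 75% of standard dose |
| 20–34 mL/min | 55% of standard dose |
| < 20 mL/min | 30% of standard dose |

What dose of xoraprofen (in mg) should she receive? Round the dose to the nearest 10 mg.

300 mg

SCr = 354 / 88.4 = 4.005 mg/dL
CrCl = (140 − 36) × 53.8 / (72 × 4.005) × 0.85 = 5595.2 / 288.36 × 0.85 ≈ 16.5 mL/min
CrCl ≈ 16 mL/min → bracket < 20 mL/min.
30% of 1000 mg = 300 mg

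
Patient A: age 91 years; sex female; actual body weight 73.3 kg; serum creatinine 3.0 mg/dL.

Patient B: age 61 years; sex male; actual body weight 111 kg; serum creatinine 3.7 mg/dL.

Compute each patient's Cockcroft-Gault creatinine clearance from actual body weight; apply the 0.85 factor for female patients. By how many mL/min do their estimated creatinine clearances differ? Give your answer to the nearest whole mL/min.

19 mL/min

Patient A: CrCl = (140 − 91) × 73.3 / (72 × 3) × 0.85 = 3591.7 / 216.00 × 0.85 ≈ 14.1 mL/min
Patient B: CrCl = (140 − 61) × 111 / (72 × 3.7) = 8769.0 / 266.40 ≈ 32.9 mL/min
|14.1 − 32.9| = 18.8 mL/min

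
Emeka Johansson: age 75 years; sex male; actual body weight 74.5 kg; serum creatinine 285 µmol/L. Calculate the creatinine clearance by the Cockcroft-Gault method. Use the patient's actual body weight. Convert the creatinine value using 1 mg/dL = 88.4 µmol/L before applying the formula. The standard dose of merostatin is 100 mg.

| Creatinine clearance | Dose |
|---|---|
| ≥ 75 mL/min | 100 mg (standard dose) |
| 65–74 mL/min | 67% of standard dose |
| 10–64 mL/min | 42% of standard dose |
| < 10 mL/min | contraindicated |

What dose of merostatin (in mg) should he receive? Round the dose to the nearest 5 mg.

40 mg

SCr = 285 / 88.4 = 3.224 mg/dL
CrCl = (140 − 75) × 74.5 / (72 × 3.224) = 4842.5 / 232.13 ≈ 20.9 mL/min
CrCl ≈ 21 mL/min → bracket 10–64 mL/min.
42% of 100 mg = 42 mg → 40 mg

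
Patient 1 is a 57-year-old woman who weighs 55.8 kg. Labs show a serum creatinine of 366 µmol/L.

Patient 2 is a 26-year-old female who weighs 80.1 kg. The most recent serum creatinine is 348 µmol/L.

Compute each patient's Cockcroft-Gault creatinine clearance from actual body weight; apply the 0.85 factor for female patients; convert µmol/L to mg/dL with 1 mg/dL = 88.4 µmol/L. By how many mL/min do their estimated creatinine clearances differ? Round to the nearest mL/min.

Patient 1: SCr = 366 / 88.4 = 4.14 mg/dL
Patient 1: CrCl = (140 − 57) × 55.8 / (72 × 4.14) × 0.85 = 4631.4 / 298.08 × 0.85 ≈ 13.2 mL/min
Patient 2: SCr = 348 / 88.4 = 3.937 mg/dL
Patient 2: CrCl = (140 − 26) × 80.1 / (72 × 3.937) × 0.85 = 9131.4 / 283.46 × 0.85 ≈ 27.4 mL/min
|13.2 − 27.4| = 14.2 mL/min

14 mL/min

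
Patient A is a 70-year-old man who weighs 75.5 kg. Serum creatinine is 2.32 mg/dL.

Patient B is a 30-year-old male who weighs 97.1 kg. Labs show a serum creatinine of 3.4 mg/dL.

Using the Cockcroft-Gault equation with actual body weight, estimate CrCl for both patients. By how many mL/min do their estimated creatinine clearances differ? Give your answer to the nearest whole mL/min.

12 mL/min

Patient A: CrCl = (140 − 70) × 75.5 / (72 × 2.32) = 5285.0 / 167.04 ≈ 31.6 mL/min
Patient B: CrCl = (140 − 30) × 97.1 / (72 × 3.4) = 10681.0 / 244.80 ≈ 43.6 mL/min
|31.6 − 43.6| = 12.0 mL/min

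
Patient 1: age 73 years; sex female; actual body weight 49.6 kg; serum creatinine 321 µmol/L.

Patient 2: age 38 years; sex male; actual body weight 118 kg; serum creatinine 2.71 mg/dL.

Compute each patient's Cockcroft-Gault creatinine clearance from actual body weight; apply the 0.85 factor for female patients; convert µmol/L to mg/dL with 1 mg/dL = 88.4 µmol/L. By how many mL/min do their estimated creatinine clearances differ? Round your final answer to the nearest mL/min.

51 mL/min

Patient 1: SCr = 321 / 88.4 = 3.631 mg/dL
Patient 1: CrCl = (140 − 73) × 49.6 / (72 × 3.631) × 0.85 = 3323.2 / 261.43 × 0.85 ≈ 10.8 mL/min
Patient 2: CrCl = (140 − 38) × 118 / (72 × 2.71) = 12036.0 / 195.12 ≈ 61.7 mL/min
|10.8 − 61.7| = 50.9 mL/min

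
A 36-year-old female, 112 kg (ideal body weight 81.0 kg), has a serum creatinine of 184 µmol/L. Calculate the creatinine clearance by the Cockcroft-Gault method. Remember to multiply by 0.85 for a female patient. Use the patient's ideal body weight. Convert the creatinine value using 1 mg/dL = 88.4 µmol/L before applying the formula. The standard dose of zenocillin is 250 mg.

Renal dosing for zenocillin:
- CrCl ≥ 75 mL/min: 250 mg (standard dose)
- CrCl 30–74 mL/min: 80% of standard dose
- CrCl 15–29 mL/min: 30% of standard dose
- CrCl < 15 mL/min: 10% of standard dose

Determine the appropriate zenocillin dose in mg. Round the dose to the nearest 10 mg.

200 mg

SCr = 184 / 88.4 = 2.081 mg/dL
CrCl = (140 − 36) × 81 / (72 × 2.081) × 0.85 = 8424.0 / 149.83 × 0.85 ≈ 47.8 mL/min
CrCl ≈ 48 mL/min → bracket 30–74 mL/min.
80% of 250 mg = 200 mg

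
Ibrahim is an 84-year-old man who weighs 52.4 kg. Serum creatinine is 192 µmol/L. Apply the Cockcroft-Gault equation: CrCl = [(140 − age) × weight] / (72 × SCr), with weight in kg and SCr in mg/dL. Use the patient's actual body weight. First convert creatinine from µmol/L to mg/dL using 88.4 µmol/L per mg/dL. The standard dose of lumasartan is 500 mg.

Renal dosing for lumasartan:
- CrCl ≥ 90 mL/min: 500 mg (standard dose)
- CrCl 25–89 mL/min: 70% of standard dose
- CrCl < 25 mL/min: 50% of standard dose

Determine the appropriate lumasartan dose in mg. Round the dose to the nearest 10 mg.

SCr = 192 / 88.4 = 2.172 mg/dL
CrCl = (140 − 84) × 52.4 / (72 × 2.172) = 2934.4 / 156.38 ≈ 18.8 mL/min
CrCl ≈ 19 mL/min → bracket < 25 mL/min.
50% of 500 mg = 250 mg

250 mg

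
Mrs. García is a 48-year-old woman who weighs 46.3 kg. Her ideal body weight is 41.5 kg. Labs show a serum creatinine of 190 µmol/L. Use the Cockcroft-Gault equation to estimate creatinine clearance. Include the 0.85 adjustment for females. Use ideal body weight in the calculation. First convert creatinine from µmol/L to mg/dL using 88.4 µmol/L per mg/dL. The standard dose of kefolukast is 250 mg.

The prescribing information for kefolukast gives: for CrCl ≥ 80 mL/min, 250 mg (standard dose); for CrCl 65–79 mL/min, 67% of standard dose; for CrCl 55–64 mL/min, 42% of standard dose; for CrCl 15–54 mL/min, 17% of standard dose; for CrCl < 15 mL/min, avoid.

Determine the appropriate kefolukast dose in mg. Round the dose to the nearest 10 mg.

SCr = 190 / 88.4 = 2.149 mg/dL
CrCl = (140 − 48) × 41.5 / (72 × 2.149) × 0.85 = 3818.0 / 154.73 × 0.85 ≈ 21.0 mL/min
CrCl ≈ 21 mL/min → bracket 15–54 mL/min.
17% of 250 mg = 42.5 mg → 40 mg

40 mg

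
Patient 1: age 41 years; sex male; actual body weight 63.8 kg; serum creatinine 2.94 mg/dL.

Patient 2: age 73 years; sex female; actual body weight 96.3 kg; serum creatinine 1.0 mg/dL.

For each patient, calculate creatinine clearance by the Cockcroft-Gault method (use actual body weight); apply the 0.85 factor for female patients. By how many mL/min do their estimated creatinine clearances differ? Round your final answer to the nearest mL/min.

46 mL/min

Patient 1: CrCl = (140 − 41) × 63.8 / (72 × 2.94) = 6316.2 / 211.68 ≈ 29.8 mL/min
Patient 2: CrCl = (140 − 73) × 96.3 / (72 × 1) × 0.85 = 6452.1 / 72.00 × 0.85 ≈ 76.2 mL/min
|29.8 − 76.2| = 46.4 mL/min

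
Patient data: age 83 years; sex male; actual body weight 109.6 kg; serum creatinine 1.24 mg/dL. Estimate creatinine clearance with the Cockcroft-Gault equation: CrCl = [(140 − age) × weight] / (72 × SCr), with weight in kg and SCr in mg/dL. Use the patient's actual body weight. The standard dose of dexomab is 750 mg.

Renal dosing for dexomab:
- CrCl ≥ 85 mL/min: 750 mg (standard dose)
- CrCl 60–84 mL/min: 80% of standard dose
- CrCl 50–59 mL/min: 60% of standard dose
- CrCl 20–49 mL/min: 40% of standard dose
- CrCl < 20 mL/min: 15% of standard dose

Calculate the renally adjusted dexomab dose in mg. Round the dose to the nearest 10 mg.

600 mg

CrCl = (140 − 83) × 109.6 / (72 × 1.24) = 6247.2 / 89.28 ≈ 70.0 mL/min
CrCl ≈ 70 mL/min → bracket 60–84 mL/min.
80% of 750 mg = 600 mg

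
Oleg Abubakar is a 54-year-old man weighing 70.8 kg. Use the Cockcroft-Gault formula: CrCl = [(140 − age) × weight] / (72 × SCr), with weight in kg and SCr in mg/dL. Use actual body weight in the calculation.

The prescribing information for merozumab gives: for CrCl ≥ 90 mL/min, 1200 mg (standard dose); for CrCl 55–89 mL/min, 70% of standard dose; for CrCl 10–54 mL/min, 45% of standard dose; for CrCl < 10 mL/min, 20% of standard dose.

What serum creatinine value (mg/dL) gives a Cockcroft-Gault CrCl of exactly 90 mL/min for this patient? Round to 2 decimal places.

Standard dose requires CrCl ≥ 90 mL/min.
Set (140 − 54) × 70.8 / (72 × SCr) = 90
SCr = (140 − 54) × 70.8 / (72 × 90) = 0.940 mg/dL

0.94 mg/dL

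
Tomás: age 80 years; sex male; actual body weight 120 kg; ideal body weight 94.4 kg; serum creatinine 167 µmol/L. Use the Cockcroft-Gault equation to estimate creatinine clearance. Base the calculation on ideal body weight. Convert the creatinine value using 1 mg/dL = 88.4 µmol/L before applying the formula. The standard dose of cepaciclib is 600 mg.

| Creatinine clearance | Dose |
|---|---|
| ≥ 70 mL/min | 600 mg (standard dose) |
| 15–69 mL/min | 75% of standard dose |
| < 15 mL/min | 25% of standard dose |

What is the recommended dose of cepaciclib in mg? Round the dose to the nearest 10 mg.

SCr = 167 / 88.4 = 1.889 mg/dL
CrCl = (140 − 80) × 94.4 / (72 × 1.889) = 5664.0 / 136.01 ≈ 41.6 mL/min
CrCl ≈ 42 mL/min → bracket 15–69 mL/min.
75% of 600 mg = 450 mg

450 mg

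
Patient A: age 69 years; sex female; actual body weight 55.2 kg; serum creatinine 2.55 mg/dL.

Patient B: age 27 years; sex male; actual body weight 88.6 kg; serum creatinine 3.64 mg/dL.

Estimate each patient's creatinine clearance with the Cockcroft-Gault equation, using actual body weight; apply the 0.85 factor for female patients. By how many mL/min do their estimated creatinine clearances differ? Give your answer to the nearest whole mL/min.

Patient A: CrCl = (140 − 69) × 55.2 / (72 × 2.55) × 0.85 = 3919.2 / 183.60 × 0.85 ≈ 18.1 mL/min
Patient B: CrCl = (140 − 27) × 88.6 / (72 × 3.64) = 10011.8 / 262.08 ≈ 38.2 mL/min
|18.1 − 38.2| = 20.1 mL/min

20 mL/min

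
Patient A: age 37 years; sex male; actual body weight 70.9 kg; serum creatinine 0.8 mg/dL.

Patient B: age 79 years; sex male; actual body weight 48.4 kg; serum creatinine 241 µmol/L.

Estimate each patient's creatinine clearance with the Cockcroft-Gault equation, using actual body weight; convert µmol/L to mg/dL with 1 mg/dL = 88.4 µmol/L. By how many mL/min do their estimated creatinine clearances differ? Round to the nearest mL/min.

Patient A: CrCl = (140 − 37) × 70.9 / (72 × 0.8) = 7302.7 / 57.60 ≈ 126.8 mL/min
Patient B: SCr = 241 / 88.4 = 2.726 mg/dL
Patient B: CrCl = (140 − 79) × 48.4 / (72 × 2.726) = 2952.4 / 196.27 ≈ 15.0 mL/min
|126.8 − 15.0| = 111.8 mL/min

112 mL/min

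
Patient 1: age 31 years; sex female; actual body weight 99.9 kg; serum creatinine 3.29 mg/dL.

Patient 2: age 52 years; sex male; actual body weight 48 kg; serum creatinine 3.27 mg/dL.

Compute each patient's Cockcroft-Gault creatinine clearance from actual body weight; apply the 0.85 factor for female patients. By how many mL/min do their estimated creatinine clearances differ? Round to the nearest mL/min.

Patient 1: CrCl = (140 − 31) × 99.9 / (72 × 3.29) × 0.85 = 10889.1 / 236.88 × 0.85 ≈ 39.1 mL/min
Patient 2: CrCl = (140 − 52) × 48 / (72 × 3.27) = 4224.0 / 235.44 ≈ 17.9 mL/min
|39.1 − 17.9| = 21.2 mL/min

21 mL/min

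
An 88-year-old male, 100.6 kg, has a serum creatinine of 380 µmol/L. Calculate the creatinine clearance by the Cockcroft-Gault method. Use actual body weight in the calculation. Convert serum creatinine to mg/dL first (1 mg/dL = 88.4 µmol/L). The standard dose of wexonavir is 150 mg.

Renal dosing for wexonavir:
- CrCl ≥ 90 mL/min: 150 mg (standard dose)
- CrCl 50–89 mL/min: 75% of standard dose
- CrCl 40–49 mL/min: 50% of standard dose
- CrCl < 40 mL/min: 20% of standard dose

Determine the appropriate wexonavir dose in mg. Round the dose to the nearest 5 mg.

30 mg

SCr = 380 / 88.4 = 4.299 mg/dL
CrCl = (140 − 88) × 100.6 / (72 × 4.299) = 5231.2 / 309.53 ≈ 16.9 mL/min
CrCl ≈ 17 mL/min → bracket < 40 mL/min.
20% of 150 mg = 30 mg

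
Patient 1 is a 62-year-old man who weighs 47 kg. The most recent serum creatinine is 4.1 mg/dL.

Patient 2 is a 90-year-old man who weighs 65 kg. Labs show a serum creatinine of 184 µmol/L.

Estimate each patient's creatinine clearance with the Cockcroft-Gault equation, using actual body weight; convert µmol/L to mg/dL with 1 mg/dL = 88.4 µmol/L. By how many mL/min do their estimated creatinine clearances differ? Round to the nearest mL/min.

9 mL/min

Patient 1: CrCl = (140 − 62) × 47 / (72 × 4.1) = 3666.0 / 295.20 ≈ 12.4 mL/min
Patient 2: SCr = 184 / 88.4 = 2.081 mg/dL
Patient 2: CrCl = (140 − 90) × 65 / (72 × 2.081) = 3250.0 / 149.83 ≈ 21.7 mL/min
|12.4 − 21.7| = 9.3 mL/min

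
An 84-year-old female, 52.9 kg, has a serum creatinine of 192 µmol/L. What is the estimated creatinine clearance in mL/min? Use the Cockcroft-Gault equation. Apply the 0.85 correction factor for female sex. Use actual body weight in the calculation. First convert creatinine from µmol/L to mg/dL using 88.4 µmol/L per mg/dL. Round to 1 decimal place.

SCr = 192 / 88.4 = 2.172 mg/dL
CrCl = (140 − 84) × 52.9 / (72 × 2.172) × 0.85 = 2962.4 / 156.38 × 0.85 ≈ 16.1 mL/min

16.1 mL/min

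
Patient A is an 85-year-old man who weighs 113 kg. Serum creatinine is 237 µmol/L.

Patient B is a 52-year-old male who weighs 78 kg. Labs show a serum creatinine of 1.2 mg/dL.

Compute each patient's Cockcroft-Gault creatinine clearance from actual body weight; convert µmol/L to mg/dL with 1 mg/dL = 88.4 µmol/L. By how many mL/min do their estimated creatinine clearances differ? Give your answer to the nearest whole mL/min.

Patient A: SCr = 237 / 88.4 = 2.681 mg/dL
Patient A: CrCl = (140 − 85) × 113 / (72 × 2.681) = 6215.0 / 193.03 ≈ 32.2 mL/min
Patient B: CrCl = (140 − 52) × 78 / (72 × 1.2) = 6864.0 / 86.40 ≈ 79.4 mL/min
|32.2 − 79.4| = 47.2 mL/min

47 mL/min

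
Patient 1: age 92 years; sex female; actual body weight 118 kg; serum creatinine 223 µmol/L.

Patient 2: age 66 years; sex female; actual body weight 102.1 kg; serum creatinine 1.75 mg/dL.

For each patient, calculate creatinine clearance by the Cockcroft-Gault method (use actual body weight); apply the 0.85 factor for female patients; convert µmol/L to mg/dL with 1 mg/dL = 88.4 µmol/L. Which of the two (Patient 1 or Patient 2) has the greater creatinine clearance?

Patient 2

Patient 1: SCr = 223 / 88.4 = 2.523 mg/dL
Patient 1: CrCl = (140 − 92) × 118 / (72 × 2.523) × 0.85 = 5664.0 / 181.66 × 0.85 ≈ 26.5 mL/min
Patient 2: CrCl = (140 − 66) × 102.1 / (72 × 1.75) × 0.85 = 7555.4 / 126.00 × 0.85 ≈ 51.0 mL/min
26.5 vs 51.0 mL/min → Patient 2 is higher.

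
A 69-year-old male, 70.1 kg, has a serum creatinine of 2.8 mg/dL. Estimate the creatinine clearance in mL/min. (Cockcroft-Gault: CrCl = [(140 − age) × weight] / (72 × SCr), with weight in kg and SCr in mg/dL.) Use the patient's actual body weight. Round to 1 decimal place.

CrCl = (140 − 69) × 70.1 / (72 × 2.8) = 4977.1 / 201.60 ≈ 24.7 mL/min

24.7 mL/min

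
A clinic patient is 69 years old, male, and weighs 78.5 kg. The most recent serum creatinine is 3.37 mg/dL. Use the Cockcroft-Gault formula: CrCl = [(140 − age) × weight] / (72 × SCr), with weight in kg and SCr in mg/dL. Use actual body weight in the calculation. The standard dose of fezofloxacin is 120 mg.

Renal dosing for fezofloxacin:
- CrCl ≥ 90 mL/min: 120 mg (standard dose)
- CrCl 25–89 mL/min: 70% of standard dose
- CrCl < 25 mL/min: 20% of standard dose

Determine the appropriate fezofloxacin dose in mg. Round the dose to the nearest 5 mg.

CrCl = (140 − 69) × 78.5 / (72 × 3.37) = 5573.5 / 242.64 ≈ 23.0 mL/min
CrCl ≈ 23 mL/min → bracket < 25 mL/min.
20% of 120 mg = 24 mg → 25 mg

25 mg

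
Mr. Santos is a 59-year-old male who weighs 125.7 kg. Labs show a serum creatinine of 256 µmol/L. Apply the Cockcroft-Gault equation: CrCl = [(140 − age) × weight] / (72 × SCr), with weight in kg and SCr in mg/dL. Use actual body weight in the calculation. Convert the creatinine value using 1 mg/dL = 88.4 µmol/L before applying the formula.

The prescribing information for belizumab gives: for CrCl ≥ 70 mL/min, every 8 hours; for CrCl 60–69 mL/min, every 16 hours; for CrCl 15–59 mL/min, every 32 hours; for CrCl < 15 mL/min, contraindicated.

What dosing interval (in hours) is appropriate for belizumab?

SCr = 256 / 88.4 = 2.896 mg/dL
CrCl = (140 − 59) × 125.7 / (72 × 2.896) = 10181.7 / 208.51 ≈ 48.8 mL/min
CrCl ≈ 49 mL/min → bracket 15–59 mL/min → every 32 hours.

every 32 hours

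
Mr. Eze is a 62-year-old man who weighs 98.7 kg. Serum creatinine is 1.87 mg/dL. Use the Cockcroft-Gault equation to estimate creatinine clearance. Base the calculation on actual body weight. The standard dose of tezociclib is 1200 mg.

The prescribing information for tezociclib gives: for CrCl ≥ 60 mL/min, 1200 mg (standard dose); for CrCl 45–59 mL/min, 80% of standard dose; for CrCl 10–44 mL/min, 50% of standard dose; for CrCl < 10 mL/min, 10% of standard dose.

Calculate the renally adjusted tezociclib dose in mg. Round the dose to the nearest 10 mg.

960 mg

CrCl = (140 − 62) × 98.7 / (72 × 1.87) = 7698.6 / 134.64 ≈ 57.2 mL/min
CrCl ≈ 57 mL/min → bracket 45–59 mL/min.
80% of 1200 mg = 960 mg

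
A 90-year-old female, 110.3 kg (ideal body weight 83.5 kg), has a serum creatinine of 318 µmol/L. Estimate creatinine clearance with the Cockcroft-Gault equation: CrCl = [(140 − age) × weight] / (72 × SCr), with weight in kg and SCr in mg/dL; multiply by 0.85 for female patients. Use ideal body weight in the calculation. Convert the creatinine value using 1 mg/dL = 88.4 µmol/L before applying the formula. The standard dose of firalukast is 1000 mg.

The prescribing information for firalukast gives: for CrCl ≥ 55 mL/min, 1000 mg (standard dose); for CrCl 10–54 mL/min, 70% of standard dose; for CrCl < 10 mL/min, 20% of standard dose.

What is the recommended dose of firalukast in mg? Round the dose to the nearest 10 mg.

SCr = 318 / 88.4 = 3.597 mg/dL
CrCl = (140 − 90) × 83.5 / (72 × 3.597) × 0.85 = 4175.0 / 258.98 × 0.85 ≈ 13.7 mL/min
CrCl ≈ 14 mL/min → bracket 10–54 mL/min.
70% of 1000 mg = 700 mg

700 mg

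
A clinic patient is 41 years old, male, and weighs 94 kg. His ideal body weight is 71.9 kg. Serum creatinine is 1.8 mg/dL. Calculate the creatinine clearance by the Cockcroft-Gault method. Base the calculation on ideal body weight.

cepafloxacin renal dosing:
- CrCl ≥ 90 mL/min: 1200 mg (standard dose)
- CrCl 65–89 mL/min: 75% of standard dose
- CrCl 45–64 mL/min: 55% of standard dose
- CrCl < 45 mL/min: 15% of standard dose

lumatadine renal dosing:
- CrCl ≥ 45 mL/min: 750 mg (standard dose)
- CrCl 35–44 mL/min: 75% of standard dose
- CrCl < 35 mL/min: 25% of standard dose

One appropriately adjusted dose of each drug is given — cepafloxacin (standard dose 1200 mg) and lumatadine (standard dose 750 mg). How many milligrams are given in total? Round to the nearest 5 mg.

CrCl = (140 − 41) × 71.9 / (72 × 1.8) = 7118.1 / 129.60 ≈ 54.9 mL/min
CrCl ≈ 55 mL/min.
cepafloxacin: 45–64 mL/min → 55% of 1200 mg = 660 mg.
lumatadine: ≥ 45 mL/min → 100% of 750 mg = 750 mg.
Total = 660 + 750 = 1410 mg.

1410 mg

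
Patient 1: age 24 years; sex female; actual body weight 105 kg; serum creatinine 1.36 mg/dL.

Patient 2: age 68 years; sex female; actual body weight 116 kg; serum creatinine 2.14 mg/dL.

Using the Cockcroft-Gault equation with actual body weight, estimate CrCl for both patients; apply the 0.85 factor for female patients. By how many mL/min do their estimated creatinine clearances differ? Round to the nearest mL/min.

Patient 1: CrCl = (140 − 24) × 105 / (72 × 1.36) × 0.85 = 12180.0 / 97.92 × 0.85 ≈ 105.7 mL/min
Patient 2: CrCl = (140 − 68) × 116 / (72 × 2.14) × 0.85 = 8352.0 / 154.08 × 0.85 ≈ 46.1 mL/min
|105.7 − 46.1| = 59.6 mL/min

60 mL/min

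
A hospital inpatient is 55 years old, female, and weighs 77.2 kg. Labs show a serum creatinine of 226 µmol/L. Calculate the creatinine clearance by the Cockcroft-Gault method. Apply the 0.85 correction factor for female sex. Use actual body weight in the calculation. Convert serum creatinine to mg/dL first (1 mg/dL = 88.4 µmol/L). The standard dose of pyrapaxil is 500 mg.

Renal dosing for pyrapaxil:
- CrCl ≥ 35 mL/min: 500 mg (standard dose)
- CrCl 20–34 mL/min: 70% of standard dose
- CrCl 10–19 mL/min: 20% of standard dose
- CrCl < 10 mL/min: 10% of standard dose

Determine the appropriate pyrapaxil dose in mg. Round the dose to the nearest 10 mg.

SCr = 226 / 88.4 = 2.557 mg/dL
CrCl = (140 − 55) × 77.2 / (72 × 2.557) × 0.85 = 6562.0 / 184.10 × 0.85 ≈ 30.3 mL/min
CrCl ≈ 30 mL/min → bracket 20–34 mL/min.
70% of 500 mg = 350 mg

350 mg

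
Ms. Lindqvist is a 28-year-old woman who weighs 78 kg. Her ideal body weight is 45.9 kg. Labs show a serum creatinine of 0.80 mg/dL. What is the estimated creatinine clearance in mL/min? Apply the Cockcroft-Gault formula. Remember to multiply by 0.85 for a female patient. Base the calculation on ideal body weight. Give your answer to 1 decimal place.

CrCl = (140 − 28) × 45.9 / (72 × 0.8) × 0.85 = 5140.8 / 57.60 × 0.85 ≈ 75.9 mL/min

75.9 mL/min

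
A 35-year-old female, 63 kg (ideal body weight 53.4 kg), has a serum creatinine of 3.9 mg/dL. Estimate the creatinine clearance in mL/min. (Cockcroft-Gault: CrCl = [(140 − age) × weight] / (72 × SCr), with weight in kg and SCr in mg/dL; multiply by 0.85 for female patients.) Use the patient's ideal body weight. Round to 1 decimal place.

CrCl = (140 − 35) × 53.4 / (72 × 3.9) × 0.85 = 5607.0 / 280.80 × 0.85 ≈ 17.0 mL/min

17.0 mL/min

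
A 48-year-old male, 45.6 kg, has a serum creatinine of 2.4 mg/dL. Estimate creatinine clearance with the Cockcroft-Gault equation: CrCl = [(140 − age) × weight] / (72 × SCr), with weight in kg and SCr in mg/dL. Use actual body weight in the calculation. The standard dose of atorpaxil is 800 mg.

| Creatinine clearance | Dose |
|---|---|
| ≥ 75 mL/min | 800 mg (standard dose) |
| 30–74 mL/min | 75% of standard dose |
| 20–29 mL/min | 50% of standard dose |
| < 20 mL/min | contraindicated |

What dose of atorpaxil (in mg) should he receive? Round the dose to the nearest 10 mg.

400 mg

CrCl = (140 − 48) × 45.6 / (72 × 2.4) = 4195.2 / 172.80 ≈ 24.3 mL/min
CrCl ≈ 24 mL/min → bracket 20–29 mL/min.
50% of 800 mg = 400 mg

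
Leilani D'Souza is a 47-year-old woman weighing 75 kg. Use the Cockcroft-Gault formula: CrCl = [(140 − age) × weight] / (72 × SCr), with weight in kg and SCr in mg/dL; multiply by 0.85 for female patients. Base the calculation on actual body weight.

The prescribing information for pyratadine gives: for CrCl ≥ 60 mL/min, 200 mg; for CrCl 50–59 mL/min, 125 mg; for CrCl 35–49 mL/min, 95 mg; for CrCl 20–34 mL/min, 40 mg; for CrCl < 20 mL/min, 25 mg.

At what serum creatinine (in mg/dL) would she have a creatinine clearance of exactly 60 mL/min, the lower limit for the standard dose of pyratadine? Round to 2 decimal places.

1.37 mg/dL

Standard dose requires CrCl ≥ 60 mL/min.
Set (140 − 47) × 75 × 0.85 / (72 × SCr) = 60
SCr = (140 − 47) × 75 × 0.85 / (72 × 60) = 1.372 mg/dL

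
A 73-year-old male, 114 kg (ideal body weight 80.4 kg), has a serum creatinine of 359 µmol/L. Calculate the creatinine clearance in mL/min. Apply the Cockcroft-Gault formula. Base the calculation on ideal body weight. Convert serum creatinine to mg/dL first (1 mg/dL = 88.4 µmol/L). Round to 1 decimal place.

18.4 mL/min

SCr = 359 / 88.4 = 4.061 mg/dL
CrCl = (140 − 73) × 80.4 / (72 × 4.061) = 5386.8 / 292.39 ≈ 18.4 mL/min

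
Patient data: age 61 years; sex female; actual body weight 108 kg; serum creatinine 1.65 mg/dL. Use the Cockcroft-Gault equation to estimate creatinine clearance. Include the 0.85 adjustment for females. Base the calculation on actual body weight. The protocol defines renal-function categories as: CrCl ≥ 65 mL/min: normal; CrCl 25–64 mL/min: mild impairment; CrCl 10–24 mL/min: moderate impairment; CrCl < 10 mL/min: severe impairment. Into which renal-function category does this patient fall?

mild impairment

CrCl = (140 − 61) × 108 / (72 × 1.65) × 0.85 = 8532.0 / 118.80 × 0.85 ≈ 61.0 mL/min
61 mL/min falls in the 'mild impairment' range.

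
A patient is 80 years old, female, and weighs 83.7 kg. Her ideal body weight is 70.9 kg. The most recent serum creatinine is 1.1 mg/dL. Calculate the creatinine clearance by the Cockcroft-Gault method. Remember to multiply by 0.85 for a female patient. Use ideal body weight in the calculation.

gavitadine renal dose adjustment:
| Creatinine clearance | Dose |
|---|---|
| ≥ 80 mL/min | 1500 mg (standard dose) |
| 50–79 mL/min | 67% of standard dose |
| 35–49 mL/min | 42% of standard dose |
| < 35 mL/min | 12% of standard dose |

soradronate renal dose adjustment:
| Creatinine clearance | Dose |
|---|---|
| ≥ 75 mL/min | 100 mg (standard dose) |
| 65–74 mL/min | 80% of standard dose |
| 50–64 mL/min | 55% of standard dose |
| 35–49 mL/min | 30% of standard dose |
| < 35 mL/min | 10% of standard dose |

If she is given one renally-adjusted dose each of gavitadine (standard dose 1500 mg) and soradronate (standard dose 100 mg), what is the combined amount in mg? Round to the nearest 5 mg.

660 mg

CrCl = (140 − 80) × 70.9 / (72 × 1.1) × 0.85 = 4254.0 / 79.20 × 0.85 ≈ 45.7 mL/min
CrCl ≈ 46 mL/min.
gavitadine: 35–49 mL/min → 42% of 1500 mg = 630 mg.
soradronate: 35–49 mL/min → 30% of 100 mg = 30 mg.
Total = 630 + 30 = 660 mg.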